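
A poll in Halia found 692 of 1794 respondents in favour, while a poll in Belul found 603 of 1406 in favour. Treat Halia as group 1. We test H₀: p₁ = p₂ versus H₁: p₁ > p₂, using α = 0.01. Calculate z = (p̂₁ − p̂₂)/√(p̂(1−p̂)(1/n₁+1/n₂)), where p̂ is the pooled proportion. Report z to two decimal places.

p̂₁ = 692/1794 ≈ 0.3857, p̂₂ = 603/1406 ≈ 0.4289.
Pooled p̂ = (692+603)/(1794+1406) = 1295/3200 = 0.4047.
SE = √(0.240916 × 0.00126865) = 0.0175.
z = (0.3857 − 0.4289)/0.0175 = -0.0432/0.0175 = -2.47.
p-value = P(Z > -2.468) ≈ 0.9932; since p > α = 0.01, fail to reject H₀.

z = -2.47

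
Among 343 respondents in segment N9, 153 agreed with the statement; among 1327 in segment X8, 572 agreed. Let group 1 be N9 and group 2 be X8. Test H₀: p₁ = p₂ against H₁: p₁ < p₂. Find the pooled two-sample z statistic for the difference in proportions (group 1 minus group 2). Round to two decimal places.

z = 0.50

p̂₁ = 153/343 ≈ 0.4461, p̂₂ = 572/1327 ≈ 0.4310.
Pooled p̂ = (153+572)/(343+1327) = 725/1670 = 0.4341.
SE = √(0.245661 × 0.00366903) = 0.0300.
z = (0.4461 − 0.4310)/0.0300 = 0.0151/0.0300 = 0.50.
p-value = P(Z < 0.500) ≈ 0.6915.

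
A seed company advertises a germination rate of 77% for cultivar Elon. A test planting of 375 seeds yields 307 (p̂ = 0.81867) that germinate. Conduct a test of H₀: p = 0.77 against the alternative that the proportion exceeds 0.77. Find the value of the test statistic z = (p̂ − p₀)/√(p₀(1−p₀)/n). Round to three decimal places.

p̂ = 307/375 ≈ 0.818667.
SE = √(p₀(1−p₀)/n) = √(0.1771/375) = 0.021732.
z = (0.818667 − 0.77)/0.021732 = 0.048667/0.021732 = 2.239.

z = 2.239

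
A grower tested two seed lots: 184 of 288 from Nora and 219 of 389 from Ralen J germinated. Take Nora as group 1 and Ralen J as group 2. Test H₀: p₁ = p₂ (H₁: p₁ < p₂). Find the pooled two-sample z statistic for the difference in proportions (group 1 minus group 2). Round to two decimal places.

z = 1.99

p̂₁ = 184/288 ≈ 0.6389, p̂₂ = 219/389 ≈ 0.5630.
Pooled p̂ = (184+219)/(288+389) = 403/677 = 0.5953.
SE = √(0.240923 × 0.00604292) = 0.0382.
z = (0.6389 − 0.5630)/0.0382 = 0.0759/0.0382 = 1.99.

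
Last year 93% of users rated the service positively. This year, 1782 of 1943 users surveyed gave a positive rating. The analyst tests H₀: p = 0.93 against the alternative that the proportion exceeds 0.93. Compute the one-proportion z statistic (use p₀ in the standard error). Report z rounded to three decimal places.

z = -2.222

p̂ = 1782/1943 ≈ 0.917138.
Standard error under H₀: √(0.93×0.07/1943) = 0.005788.
z = (0.917138 − 0.93)/0.005788 = -0.012862/0.005788 = -2.222.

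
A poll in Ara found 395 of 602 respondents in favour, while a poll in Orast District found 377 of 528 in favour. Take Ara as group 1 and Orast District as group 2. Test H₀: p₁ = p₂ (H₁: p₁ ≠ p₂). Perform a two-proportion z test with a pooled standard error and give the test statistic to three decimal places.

z = -2.086

p̂₁ = 395/602 = 0.65615, p̂₂ = 377/528 = 0.71402.
Pooled p̂ = (395+377)/(602+528) = 772/1130 = 0.68319.
SE = √(p̂(1−p̂)(1/n₁+1/n₂)) = √(0.68319·0.31681·0.00355507) = √(0.00076947) = 0.02774.
z = (0.65615 − 0.71402)/0.02774 = -0.05787/0.02774 = -2.086.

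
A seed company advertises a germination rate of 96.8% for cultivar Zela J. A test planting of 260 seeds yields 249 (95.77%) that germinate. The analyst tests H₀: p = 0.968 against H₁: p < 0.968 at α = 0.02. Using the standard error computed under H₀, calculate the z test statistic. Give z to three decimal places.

p̂ = 249/260 ≈ 0.95769.
SE = √(p₀(1−p₀)/n) = √(0.030976/260) = 0.01092.
z = (0.95769 − 0.968)/0.01092 = -0.01031/0.01092 = -0.944.
p-value = P(Z < -0.944) ≈ 0.1725, so at α = 0.02 we fail to reject H₀.

z = -0.944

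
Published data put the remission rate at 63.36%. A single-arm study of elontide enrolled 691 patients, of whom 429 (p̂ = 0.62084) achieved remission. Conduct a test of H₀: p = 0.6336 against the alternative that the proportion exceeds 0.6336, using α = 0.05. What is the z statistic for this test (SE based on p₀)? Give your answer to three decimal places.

p̂ = 429/691 = 0.62084.
Standard error under H₀: √(0.6336×0.3664/691) = 0.01833.
z = (0.62084 − 0.6336)/0.01833 = -0.01276/0.01833 = -0.696.
p-value = P(Z > -0.696) ≈ 0.7568. With α = 0.05, fail to reject H₀.

z = -0.696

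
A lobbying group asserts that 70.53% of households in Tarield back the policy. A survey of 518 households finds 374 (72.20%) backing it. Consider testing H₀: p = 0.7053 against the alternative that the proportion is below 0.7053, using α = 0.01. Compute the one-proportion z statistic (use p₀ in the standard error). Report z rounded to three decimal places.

p̂ = 374/518 = 0.72201.
Under H₀, SE = √(0.7053·0.2947/518) = √(0.000401259) = 0.02003.
z = (0.72201 − 0.7053)/0.02003 = 0.01671/0.02003 = 0.834.
p-value = P(Z < 0.834) ≈ 0.7979. With α = 0.01, fail to reject H₀.

z = 0.834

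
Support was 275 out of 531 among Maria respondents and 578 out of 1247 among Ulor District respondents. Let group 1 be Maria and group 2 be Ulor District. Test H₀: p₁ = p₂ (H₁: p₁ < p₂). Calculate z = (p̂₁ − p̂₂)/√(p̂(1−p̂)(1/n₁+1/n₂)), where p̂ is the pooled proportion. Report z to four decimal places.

z = 2.1005

p̂₁ = 275/531 ≈ 0.517891, p̂₂ = 578/1247 ≈ 0.463512.
Pooled p̂ = (275+578)/(531+1247) = 853/1778 = 0.479753.
SE = √(0.24959 × 0.00268516) = 0.025888.
z = (0.517891 − 0.463512)/0.025888 = 0.054379/0.025888 = 2.1005.
p-value = P(Z < 2.101) ≈ 0.9822.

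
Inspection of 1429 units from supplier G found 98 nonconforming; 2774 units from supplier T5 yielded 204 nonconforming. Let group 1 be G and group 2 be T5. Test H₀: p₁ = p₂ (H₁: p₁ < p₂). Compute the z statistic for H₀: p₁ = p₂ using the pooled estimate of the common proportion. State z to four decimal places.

p̂₁ = 98/1429 ≈ 0.0685794, p̂₂ = 204/2774 ≈ 0.0735400.
Pooled p̂ = (98+204)/(1429+2774) = 302/4203 = 0.0718534.
SE = √(p̂(1−p̂)(1/n₁+1/n₂)) = √(0.0718534·0.9281466·0.00106028) = √(7.07106e-05) = 0.0084090.
z = (0.0685794 − 0.0735400)/0.0084090 = -0.0049606/0.0084090 = -0.5899.
p-value = P(Z < -0.590) ≈ 0.2776.

z = -0.5899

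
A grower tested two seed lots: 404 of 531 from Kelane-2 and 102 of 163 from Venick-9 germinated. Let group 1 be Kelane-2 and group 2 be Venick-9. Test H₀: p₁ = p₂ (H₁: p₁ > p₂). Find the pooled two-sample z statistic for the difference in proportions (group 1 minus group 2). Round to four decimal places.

p̂₁ = 404/531 ≈ 0.760829, p̂₂ = 102/163 ≈ 0.625767.
Pooled p̂ = (404+102)/(531+163) = 506/694 = 0.729107.
SE = √(0.19751 × 0.00801821) = 0.039795.
z = (0.760829 − 0.625767)/0.039795 = 0.135062/0.039795 = 3.3939.
p-value = P(Z > 3.394) ≈ 0.0003.

z = 3.3939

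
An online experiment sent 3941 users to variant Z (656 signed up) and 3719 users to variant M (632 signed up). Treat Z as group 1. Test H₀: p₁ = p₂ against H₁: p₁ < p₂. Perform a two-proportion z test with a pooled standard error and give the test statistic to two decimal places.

z = -0.41

p̂₁ = 656/3941 ≈ 0.16646, p̂₂ = 632/3719 ≈ 0.16994.
Pooled p̂ = (656+632)/(3941+3719) = 1288/7660 = 0.16815.
SE = √(p̂(1−p̂)(1/n₁+1/n₂)) = √(0.16815·0.83185·0.000522632) = √(7.31022e-05) = 0.00855.
z = (0.16646 − 0.16994)/0.00855 = -0.00348/0.00855 = -0.41.
p-value = P(Z < -0.407) ≈ 0.3419.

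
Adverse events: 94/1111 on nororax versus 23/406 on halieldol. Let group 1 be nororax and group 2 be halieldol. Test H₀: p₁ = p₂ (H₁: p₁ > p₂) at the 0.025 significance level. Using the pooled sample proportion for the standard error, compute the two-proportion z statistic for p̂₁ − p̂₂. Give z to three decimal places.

p̂₁ = 94/1111 = 0.08461, p̂₂ = 23/406 = 0.05665.
Pooled p̂ = (94+23)/(1111+406) = 117/1517 = 0.07713.
SE = √(p̂(1−p̂)(1/n₁+1/n₂)) = √(0.07713·0.92287·0.00336314) = √(0.00023938) = 0.01547.
z = (0.08461 − 0.05665)/0.01547 = 0.02796/0.01547 = 1.807.
p-value = P(Z > 1.807) ≈ 0.0354; since p > α = 0.025, fail to reject H₀.

z = 1.807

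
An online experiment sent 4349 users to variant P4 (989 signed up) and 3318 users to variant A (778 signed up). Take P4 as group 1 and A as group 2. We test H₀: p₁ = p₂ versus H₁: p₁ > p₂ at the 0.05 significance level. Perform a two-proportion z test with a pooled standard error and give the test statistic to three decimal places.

z = -0.728

p̂₁ = 989/4349 = 0.22741, p̂₂ = 778/3318 = 0.23448.
Pooled p̂ = (989+778)/(4349+3318) = 1767/7667 = 0.23047.
SE = √(0.177353 × 0.000531324) = 0.00971.
z = (0.22741 − 0.23448)/0.00971 = -0.00707/0.00971 = -0.728.
p-value = P(Z > -0.728) ≈ 0.7668, so at α = 0.05 we fail to reject H₀.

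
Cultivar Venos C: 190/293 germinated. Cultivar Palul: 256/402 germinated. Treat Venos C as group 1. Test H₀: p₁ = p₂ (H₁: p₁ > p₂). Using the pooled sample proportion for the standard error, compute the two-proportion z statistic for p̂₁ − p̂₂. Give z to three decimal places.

p̂₁ = 190/293 ≈ 0.64846, p̂₂ = 256/402 ≈ 0.63682.
Pooled p̂ = (190+256)/(293+402) = 446/695 = 0.64173.
SE = √(0.229914 × 0.00590053) = 0.03683.
z = (0.64846 − 0.63682)/0.03683 = 0.01164/0.03683 = 0.316.

z = 0.316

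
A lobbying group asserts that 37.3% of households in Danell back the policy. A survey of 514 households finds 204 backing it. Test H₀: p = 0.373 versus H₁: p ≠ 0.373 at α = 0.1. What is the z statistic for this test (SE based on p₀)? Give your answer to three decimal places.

z = 1.120

p̂ = 204/514 ≈ 0.39689.
Under H₀, SE = √(0.373·0.627/514) = √(0.000455002) = 0.02133.
z = (0.39689 − 0.373)/0.02133 = 0.02389/0.02133 = 1.120.
Two-sided p-value ≈ 2·Φ(−1.120) = 0.2628; since p > α = 0.1, fail to reject H₀.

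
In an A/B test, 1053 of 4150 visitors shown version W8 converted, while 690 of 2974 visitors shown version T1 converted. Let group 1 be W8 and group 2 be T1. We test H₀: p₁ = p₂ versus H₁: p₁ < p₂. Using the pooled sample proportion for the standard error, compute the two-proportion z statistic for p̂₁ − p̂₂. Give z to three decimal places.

p̂₁ = 1053/4150 ≈ 0.25373, p̂₂ = 690/2974 ≈ 0.23201.
Pooled p̂ = (1053+690)/(4150+2974) = 1743/7124 = 0.24467.
SE = √(0.184805 × 0.000577211) = 0.01033.
z = (0.25373 − 0.23201)/0.01033 = 0.02172/0.01033 = 2.103.
p-value = P(Z < 2.103) ≈ 0.9823.

z = 2.103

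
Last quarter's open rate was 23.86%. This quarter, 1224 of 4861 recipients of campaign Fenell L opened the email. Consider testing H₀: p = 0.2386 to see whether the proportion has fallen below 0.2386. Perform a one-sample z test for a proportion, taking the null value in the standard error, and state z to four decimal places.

z = 2.1592

p̂ = 1224/4861 = 0.2518000.
SE = √(p₀(1−p₀)/n) = √(0.18167/4861) = 0.0061133.
z = (0.2518000 − 0.2386)/0.0061133 = 0.0132000/0.0061133 = 2.1592.
p-value = P(Z < 2.159) ≈ 0.9846.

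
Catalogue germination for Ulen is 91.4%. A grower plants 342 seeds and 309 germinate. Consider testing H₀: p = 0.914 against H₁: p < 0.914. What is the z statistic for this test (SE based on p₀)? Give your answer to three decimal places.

z = -0.692

p̂ = 309/342 = 0.90351.
SE = √(p₀(1−p₀)/n) = √(0.078604/342) = 0.01516.
z = (0.90351 − 0.914)/0.01516 = -0.01049/0.01516 = -0.692.
p-value = P(Z < -0.692) ≈ 0.2445.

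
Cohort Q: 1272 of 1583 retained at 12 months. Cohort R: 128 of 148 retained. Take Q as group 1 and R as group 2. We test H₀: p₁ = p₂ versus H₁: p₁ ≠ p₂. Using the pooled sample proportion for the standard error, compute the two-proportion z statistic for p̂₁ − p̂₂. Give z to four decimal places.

p̂₁ = 1272/1583 = 0.803538, p̂₂ = 128/148 = 0.864865.
Pooled p̂ = (1272+128)/(1583+148) = 1400/1731 = 0.808781.
SE = √(p̂(1−p̂)(1/n₁+1/n₂)) = √(0.808781·0.191219·0.00738847) = √(0.00114266) = 0.033803.
z = (0.803538 − 0.864865)/0.033803 = -0.061327/0.033803 = -1.8142.

z = -1.8142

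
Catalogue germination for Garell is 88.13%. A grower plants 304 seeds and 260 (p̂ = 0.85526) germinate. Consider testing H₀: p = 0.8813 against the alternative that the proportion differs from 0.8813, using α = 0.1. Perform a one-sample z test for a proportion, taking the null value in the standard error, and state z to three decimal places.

p̂ = 260/304 = 0.85526.
Under H₀, SE = √(0.8813·0.1187/304) = √(0.000344113) = 0.01855.
z = (0.85526 − 0.8813)/0.01855 = -0.02604/0.01855 = -1.404.
p-value = 2·P(Z > 1.404) ≈ 0.1604, so at α = 0.1 we fail to reject H₀.

z = -1.404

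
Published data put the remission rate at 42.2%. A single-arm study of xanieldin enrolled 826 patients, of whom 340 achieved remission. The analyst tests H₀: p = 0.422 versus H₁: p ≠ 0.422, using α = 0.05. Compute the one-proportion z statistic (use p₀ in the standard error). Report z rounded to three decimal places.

z = -0.604

p̂ = 340/826 = 0.41162.
Standard error under H₀: √(0.422×0.578/826) = 0.01718.
z = (0.41162 − 0.422)/0.01718 = -0.01038/0.01718 = -0.604.
p-value = 2·P(Z > 0.604) ≈ 0.5459. With α = 0.05, fail to reject H₀.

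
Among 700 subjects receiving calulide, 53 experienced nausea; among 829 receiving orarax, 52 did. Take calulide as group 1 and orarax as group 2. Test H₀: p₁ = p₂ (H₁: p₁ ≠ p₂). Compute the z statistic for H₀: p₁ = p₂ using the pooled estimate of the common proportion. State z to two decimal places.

p̂₁ = 53/700 = 0.0757, p̂₂ = 52/829 = 0.0627.
Pooled p̂ = (53+52)/(700+829) = 105/1529 = 0.0687.
SE = √(p̂(1−p̂)(1/n₁+1/n₂)) = √(0.0687·0.9313·0.00263484) = √(0.000168515) = 0.0130.
z = (0.0757 − 0.0627)/0.0130 = 0.0130/0.0130 = 1.00.

z = 1.00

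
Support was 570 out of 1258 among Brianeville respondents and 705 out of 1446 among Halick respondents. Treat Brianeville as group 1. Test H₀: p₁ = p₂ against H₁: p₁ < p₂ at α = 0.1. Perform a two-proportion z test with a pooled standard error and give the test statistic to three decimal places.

z = -1.790

p̂₁ = 570/1258 ≈ 0.45310, p̂₂ = 705/1446 ≈ 0.48755.
Pooled p̂ = (570+705)/(1258+1446) = 1275/2704 = 0.47152.
SE = √(0.249189 × 0.00148648) = 0.01925.
z = (0.45310 − 0.48755)/0.01925 = -0.03445/0.01925 = -1.790.
p-value = P(Z < -1.790) ≈ 0.0367, so at α = 0.1 we reject H₀.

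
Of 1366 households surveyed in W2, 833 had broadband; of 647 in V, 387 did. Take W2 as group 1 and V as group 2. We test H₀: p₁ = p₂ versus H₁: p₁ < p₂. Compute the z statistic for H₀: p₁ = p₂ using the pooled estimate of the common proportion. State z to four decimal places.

p̂₁ = 833/1366 ≈ 0.609810, p̂₂ = 387/647 ≈ 0.598145.
Pooled p̂ = (833+387)/(1366+647) = 1220/2013 = 0.606061.
SE = √(0.238751 × 0.00227766) = 0.023319.
z = (0.609810 − 0.598145)/0.023319 = 0.011665/0.023319 = 0.5002.

z = 0.5002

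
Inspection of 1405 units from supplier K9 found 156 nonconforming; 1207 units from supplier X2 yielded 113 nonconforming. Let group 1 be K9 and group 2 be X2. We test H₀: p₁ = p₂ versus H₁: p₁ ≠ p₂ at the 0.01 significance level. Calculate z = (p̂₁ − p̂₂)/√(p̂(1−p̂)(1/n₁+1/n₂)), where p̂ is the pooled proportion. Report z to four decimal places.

p̂₁ = 156/1405 ≈ 0.111032, p̂₂ = 113/1207 ≈ 0.093621.
Pooled p̂ = (156+113)/(1405+1207) = 269/2612 = 0.102986.
SE = √(0.0923801 × 0.00154024) = 0.011928.
z = (0.111032 − 0.093621)/0.011928 = 0.017411/0.011928 = 1.4597.
Two-sided p-value ≈ 2·Φ(−1.460) = 0.1444, so at α = 0.01 we fail to reject H₀.

z = 1.4597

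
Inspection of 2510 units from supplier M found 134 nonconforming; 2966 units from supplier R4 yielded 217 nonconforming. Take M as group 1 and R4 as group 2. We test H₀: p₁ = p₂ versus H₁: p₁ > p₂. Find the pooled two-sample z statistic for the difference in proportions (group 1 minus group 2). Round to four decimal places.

p̂₁ = 134/2510 = 0.053386, p̂₂ = 217/2966 = 0.073163.
Pooled p̂ = (134+217)/(2510+2966) = 351/5476 = 0.064098.
SE = √(p̂(1−p̂)(1/n₁+1/n₂)) = √(0.064098·0.935902·0.000735561) = √(4.41258e-05) = 0.006643.
z = (0.053386 − 0.073163)/0.006643 = -0.019777/0.006643 = -2.9771.

z = -2.9771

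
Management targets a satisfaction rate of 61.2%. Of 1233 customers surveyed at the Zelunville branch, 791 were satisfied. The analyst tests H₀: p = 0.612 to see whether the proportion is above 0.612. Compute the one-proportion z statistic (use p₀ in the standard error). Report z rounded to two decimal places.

p̂ = 791/1233 ≈ 0.64152.
SE = √(p₀(1−p₀)/n) = √(0.23746/1233) = 0.01388.
z = (0.64152 − 0.612)/0.01388 = 0.02952/0.01388 = 2.13.

z = 2.13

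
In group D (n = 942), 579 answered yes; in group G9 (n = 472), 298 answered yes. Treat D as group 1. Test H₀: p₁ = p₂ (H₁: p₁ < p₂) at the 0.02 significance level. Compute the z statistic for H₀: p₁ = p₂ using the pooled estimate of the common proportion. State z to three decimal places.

z = -0.610

p̂₁ = 579/942 ≈ 0.614650, p̂₂ = 298/472 ≈ 0.631356.
Pooled p̂ = (579+298)/(942+472) = 877/1414 = 0.620226.
SE = √(0.235546 × 0.00318022) = 0.027369.
z = (0.614650 − 0.631356)/0.027369 = -0.016706/0.027369 = -0.610.
p-value = P(Z < -0.610) ≈ 0.2708. With α = 0.02, fail to reject H₀.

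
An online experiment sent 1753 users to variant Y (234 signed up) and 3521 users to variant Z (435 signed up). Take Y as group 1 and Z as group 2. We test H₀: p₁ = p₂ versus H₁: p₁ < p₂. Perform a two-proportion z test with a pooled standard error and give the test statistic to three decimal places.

z = 1.022

p̂₁ = 234/1753 ≈ 0.133485, p̂₂ = 435/3521 ≈ 0.123544.
Pooled p̂ = (234+435)/(1753+3521) = 669/5274 = 0.126849.
SE = √(0.110758 × 0.000854461) = 0.009728.
z = (0.133485 − 0.123544)/0.009728 = 0.009941/0.009728 = 1.022.
p-value = P(Z < 1.022) ≈ 0.8466.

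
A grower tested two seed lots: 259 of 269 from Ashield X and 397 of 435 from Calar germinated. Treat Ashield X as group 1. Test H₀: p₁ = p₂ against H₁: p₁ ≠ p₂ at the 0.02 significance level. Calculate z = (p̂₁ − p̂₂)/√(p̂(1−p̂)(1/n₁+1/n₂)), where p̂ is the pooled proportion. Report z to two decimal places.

p̂₁ = 259/269 ≈ 0.96283, p̂₂ = 397/435 ≈ 0.91264.
Pooled p̂ = (259+397)/(269+435) = 656/704 = 0.93182.
SE = √(0.0635331 × 0.00601632) = 0.01955.
z = (0.96283 − 0.91264)/0.01955 = 0.05019/0.01955 = 2.57.
p-value = 2·P(Z > 2.567) ≈ 0.0103; since p < α = 0.02, reject H₀.

z = 2.57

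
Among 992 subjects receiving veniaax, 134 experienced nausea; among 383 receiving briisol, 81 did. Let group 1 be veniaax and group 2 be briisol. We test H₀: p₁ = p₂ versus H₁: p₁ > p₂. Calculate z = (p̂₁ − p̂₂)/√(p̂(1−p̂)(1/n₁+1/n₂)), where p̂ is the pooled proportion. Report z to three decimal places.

z = -3.497

p̂₁ = 134/992 = 0.13508, p̂₂ = 81/383 = 0.21149.
Pooled p̂ = (134+81)/(992+383) = 215/1375 = 0.15636.
SE = √(0.131914 × 0.00361903) = 0.02185.
z = (0.13508 − 0.21149)/0.02185 = -0.07641/0.02185 = -3.497.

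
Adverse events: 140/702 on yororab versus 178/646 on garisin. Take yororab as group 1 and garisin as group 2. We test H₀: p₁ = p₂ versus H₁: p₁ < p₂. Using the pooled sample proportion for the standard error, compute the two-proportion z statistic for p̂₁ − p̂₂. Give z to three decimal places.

p̂₁ = 140/702 ≈ 0.19943, p̂₂ = 178/646 ≈ 0.27554.
Pooled p̂ = (140+178)/(702+646) = 318/1348 = 0.23591.
SE = √(p̂(1−p̂)(1/n₁+1/n₂)) = √(0.23591·0.76409·0.00297249) = √(0.000535803) = 0.02315.
z = (0.19943 − 0.27554)/0.02315 = -0.07611/0.02315 = -3.288.

z = -3.288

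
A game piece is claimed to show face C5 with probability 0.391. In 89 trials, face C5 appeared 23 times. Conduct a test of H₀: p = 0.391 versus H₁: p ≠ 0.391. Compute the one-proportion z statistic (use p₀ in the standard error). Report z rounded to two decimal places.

p̂ = 23/89 ≈ 0.2584.
Under H₀, SE = √(0.391·0.609/89) = √(0.00267549) = 0.0517.
z = (0.2584 − 0.391)/0.0517 = -0.1326/0.0517 = -2.56.
p-value = 2·P(Z > 2.563) ≈ 0.0104.

z = -2.56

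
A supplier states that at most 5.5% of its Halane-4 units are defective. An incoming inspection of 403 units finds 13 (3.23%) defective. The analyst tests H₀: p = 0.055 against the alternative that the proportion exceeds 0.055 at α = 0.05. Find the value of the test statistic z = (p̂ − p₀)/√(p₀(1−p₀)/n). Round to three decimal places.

z = -2.003

p̂ = 13/403 = 0.0322581.
SE = √(p₀(1−p₀)/n) = √(0.051975/403) = 0.0113565.
z = (0.0322581 − 0.055)/0.0113565 = -0.0227419/0.0113565 = -2.003.
p-value = P(Z > -2.003) ≈ 0.9774. With α = 0.05, fail to reject H₀.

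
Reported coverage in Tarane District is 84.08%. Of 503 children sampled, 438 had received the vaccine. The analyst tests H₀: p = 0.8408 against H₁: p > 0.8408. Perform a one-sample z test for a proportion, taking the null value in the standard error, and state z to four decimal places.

z = 1.8375

p̂ = 438/503 = 0.870775.
Under H₀, SE = √(0.8408·0.1592/503) = √(0.000266114) = 0.016313.
z = (0.870775 − 0.8408)/0.016313 = 0.029975/0.016313 = 1.8375.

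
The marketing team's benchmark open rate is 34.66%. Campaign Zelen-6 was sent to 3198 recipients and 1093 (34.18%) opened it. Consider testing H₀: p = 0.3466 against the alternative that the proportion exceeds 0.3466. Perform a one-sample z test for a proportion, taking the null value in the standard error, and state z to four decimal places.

p̂ = 1093/3198 = 0.3417761.
Standard error under H₀: √(0.3466×0.6534/3198) = 0.0084152.
z = (0.3417761 − 0.3466)/0.0084152 = -0.0048239/0.0084152 = -0.5732.

z = -0.5732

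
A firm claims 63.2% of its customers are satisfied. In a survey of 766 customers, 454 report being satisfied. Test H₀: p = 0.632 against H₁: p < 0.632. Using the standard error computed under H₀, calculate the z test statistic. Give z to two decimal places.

z = -2.26

p̂ = 454/766 = 0.5927.
Under H₀, SE = √(0.632·0.368/766) = √(0.000303624) = 0.0174.
z = (0.5927 − 0.632)/0.0174 = -0.0393/0.0174 = -2.26.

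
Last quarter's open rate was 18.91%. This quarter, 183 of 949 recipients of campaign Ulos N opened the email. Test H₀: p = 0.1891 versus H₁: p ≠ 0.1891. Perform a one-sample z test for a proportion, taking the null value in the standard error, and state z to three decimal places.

p̂ = 183/949 ≈ 0.192835.
Under H₀, SE = √(0.1891·0.8109/949) = √(0.000161582) = 0.012711.
z = (0.192835 − 0.1891)/0.012711 = 0.003735/0.012711 = 0.294.
Two-sided p-value ≈ 2·Φ(−0.294) = 0.7689.

z = 0.294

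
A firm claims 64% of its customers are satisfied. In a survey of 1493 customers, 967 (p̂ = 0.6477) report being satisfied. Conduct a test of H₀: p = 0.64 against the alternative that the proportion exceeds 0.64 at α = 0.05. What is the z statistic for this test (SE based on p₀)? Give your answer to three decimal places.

p̂ = 967/1493 ≈ 0.64769.
Under H₀, SE = √(0.64·0.36/1493) = √(0.00015432) = 0.01242.
z = (0.64769 − 0.64)/0.01242 = 0.00769/0.01242 = 0.619.
p-value = P(Z > 0.619) ≈ 0.2680, so at α = 0.05 we fail to reject H₀.

z = 0.619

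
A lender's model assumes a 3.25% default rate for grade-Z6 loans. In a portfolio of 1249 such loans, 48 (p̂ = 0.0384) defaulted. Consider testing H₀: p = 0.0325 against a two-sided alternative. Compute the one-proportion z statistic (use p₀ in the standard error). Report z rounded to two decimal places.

p̂ = 48/1249 ≈ 0.0384.
Standard error under H₀: √(0.0325×0.9675/1249) = 0.0050.
z = (0.0384 − 0.0325)/0.0050 = 0.0059/0.0050 = 1.18.

z = 1.18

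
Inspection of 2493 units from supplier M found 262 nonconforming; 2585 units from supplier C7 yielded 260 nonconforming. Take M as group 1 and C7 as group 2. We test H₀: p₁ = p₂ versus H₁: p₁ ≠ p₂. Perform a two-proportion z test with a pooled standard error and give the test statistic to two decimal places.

z = 0.53

p̂₁ = 262/2493 ≈ 0.1051, p̂₂ = 260/2585 ≈ 0.1006.
Pooled p̂ = (262+260)/(2493+2585) = 522/5078 = 0.1028.
SE = √(0.0922293 × 0.00078797) = 0.0085.
z = (0.1051 − 0.1006)/0.0085 = 0.0045/0.0085 = 0.53.
Two-sided p-value ≈ 2·Φ(−0.530) = 0.5965.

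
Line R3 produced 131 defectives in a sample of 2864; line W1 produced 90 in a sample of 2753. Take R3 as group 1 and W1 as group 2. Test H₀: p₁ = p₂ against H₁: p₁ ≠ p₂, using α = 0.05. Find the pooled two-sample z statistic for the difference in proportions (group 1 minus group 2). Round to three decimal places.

z = 2.515

p̂₁ = 131/2864 ≈ 0.045740, p̂₂ = 90/2753 ≈ 0.032692.
Pooled p̂ = (131+90)/(2864+2753) = 221/5617 = 0.039345.
SE = √(p̂(1−p̂)(1/n₁+1/n₂)) = √(0.039345·0.960655·0.000712402) = √(2.69265e-05) = 0.005189.
z = (0.045740 − 0.032692)/0.005189 = 0.013048/0.005189 = 2.515.
Two-sided p-value ≈ 2·Φ(−2.515) = 0.0119; since p < α = 0.05, reject H₀.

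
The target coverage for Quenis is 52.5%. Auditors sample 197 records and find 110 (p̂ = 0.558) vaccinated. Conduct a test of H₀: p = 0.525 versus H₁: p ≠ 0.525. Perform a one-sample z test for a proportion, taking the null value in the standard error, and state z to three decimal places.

p̂ = 110/197 ≈ 0.55838.
SE = √(p₀(1−p₀)/n) = √(0.24937/197) = 0.03558.
z = (0.55838 − 0.525)/0.03558 = 0.03338/0.03558 = 0.938.
p-value = 2·P(Z > 0.938) ≈ 0.3482.

z = 0.938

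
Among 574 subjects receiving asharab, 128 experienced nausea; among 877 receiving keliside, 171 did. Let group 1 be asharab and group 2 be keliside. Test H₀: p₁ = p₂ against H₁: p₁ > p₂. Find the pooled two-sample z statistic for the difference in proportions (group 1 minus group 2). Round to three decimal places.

p̂₁ = 128/574 = 0.22300, p̂₂ = 171/877 = 0.19498.
Pooled p̂ = (128+171)/(574+877) = 299/1451 = 0.20606.
SE = √(p̂(1−p̂)(1/n₁+1/n₂)) = √(0.20606·0.79394·0.00288241) = √(0.000471568) = 0.02172.
z = (0.22300 − 0.19498)/0.02172 = 0.02802/0.02172 = 1.290.

z = 1.290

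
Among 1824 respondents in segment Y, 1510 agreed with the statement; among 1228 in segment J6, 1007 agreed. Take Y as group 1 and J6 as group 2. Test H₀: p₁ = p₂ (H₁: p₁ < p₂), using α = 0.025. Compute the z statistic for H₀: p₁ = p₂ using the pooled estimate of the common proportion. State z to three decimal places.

z = 0.557

p̂₁ = 1510/1824 ≈ 0.82785, p̂₂ = 1007/1228 ≈ 0.82003.
Pooled p̂ = (1510+1007)/(1824+1228) = 2517/3052 = 0.82471.
SE = √(0.144567 × 0.00136258) = 0.01404.
z = (0.82785 − 0.82003)/0.01404 = 0.00782/0.01404 = 0.557.
p-value = P(Z < 0.557) ≈ 0.7113, so at α = 0.025 we fail to reject H₀.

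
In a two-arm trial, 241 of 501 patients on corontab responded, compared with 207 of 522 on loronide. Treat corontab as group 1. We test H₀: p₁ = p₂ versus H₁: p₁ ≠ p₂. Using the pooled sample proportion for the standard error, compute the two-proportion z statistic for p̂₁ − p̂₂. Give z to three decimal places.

z = 2.723

p̂₁ = 241/501 = 0.48104, p̂₂ = 207/522 = 0.39655.
Pooled p̂ = (241+207)/(501+522) = 448/1023 = 0.43793.
SE = √(p̂(1−p̂)(1/n₁+1/n₂)) = √(0.43793·0.56207·0.00391172) = √(0.000962857) = 0.03103.
z = (0.48104 − 0.39655)/0.03103 = 0.08449/0.03103 = 2.723.
Two-sided p-value ≈ 2·Φ(−2.723) = 0.0065.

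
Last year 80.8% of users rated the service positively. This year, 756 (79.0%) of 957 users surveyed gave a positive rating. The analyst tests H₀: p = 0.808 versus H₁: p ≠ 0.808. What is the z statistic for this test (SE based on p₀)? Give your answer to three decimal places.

z = -1.416

p̂ = 756/957 ≈ 0.78997.
Under H₀, SE = √(0.808·0.192/957) = √(0.000162107) = 0.01273.
z = (0.78997 − 0.808)/0.01273 = -0.01803/0.01273 = -1.416.
p-value = 2·P(Z > 1.416) ≈ 0.1567.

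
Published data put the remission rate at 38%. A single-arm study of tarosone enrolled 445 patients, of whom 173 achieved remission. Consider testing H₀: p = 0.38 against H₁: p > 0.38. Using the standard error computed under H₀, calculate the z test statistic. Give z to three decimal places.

p̂ = 173/445 ≈ 0.38876.
Standard error under H₀: √(0.38×0.62/445) = 0.02301.
z = (0.38876 − 0.38)/0.02301 = 0.00876/0.02301 = 0.381.

z = 0.381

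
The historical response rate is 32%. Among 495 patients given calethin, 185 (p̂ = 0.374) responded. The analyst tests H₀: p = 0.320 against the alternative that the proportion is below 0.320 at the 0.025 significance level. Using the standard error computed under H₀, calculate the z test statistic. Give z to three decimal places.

z = 2.563

p̂ = 185/495 = 0.37374.
Standard error under H₀: √(0.32×0.68/495) = 0.02097.
z = (0.37374 − 0.32)/0.02097 = 0.05374/0.02097 = 2.563.
p-value = P(Z < 2.563) ≈ 0.9948, so at α = 0.025 we fail to reject H₀.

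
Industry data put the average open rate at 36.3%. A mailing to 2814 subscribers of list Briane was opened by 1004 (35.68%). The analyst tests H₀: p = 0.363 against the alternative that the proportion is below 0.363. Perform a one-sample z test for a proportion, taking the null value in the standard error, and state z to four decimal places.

p̂ = 1004/2814 = 0.3567875.
Under H₀, SE = √(0.363·0.637/2814) = √(8.21716e-05) = 0.0090649.
z = (0.3567875 − 0.363)/0.0090649 = -0.0062125/0.0090649 = -0.6853.
p-value = P(Z < -0.685) ≈ 0.2466.

z = -0.6853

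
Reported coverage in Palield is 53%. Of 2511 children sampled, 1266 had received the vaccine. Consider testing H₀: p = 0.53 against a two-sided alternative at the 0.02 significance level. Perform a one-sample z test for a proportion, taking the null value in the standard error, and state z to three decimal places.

p̂ = 1266/2511 ≈ 0.50418.
SE = √(p₀(1−p₀)/n) = √(0.2491/2511) = 0.00996.
z = (0.50418 − 0.53)/0.00996 = -0.02582/0.00996 = -2.592.
p-value = 2·P(Z > 2.592) ≈ 0.0095, so at α = 0.02 we reject H₀.

z = -2.592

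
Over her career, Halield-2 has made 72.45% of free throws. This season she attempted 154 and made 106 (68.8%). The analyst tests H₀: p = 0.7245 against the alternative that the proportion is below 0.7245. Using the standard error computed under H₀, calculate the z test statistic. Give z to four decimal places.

p̂ = 106/154 ≈ 0.688312.
SE = √(p₀(1−p₀)/n) = √(0.1996/154) = 0.036001.
z = (0.688312 − 0.7245)/0.036001 = -0.036188/0.036001 = -1.0052.
p-value = P(Z < -1.005) ≈ 0.1574.

z = -1.0052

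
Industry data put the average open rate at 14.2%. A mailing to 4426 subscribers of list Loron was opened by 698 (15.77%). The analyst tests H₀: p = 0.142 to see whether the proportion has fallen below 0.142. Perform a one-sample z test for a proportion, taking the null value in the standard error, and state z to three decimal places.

z = 2.993

p̂ = 698/4426 ≈ 0.157704.
Standard error under H₀: √(0.142×0.858/4426) = 0.005247.
z = (0.157704 − 0.142)/0.005247 = 0.015704/0.005247 = 2.993.
p-value = P(Z < 2.993) ≈ 0.9986.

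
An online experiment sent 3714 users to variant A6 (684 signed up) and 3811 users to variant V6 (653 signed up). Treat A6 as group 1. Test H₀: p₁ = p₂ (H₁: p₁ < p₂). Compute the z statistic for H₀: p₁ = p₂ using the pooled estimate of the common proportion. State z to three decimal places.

p̂₁ = 684/3714 = 0.18417, p̂₂ = 653/3811 = 0.17135.
Pooled p̂ = (684+653)/(3714+3811) = 1337/7525 = 0.17767.
SE = √(p̂(1−p̂)(1/n₁+1/n₂)) = √(0.17767·0.82233·0.00053165) = √(7.76773e-05) = 0.00881.
z = (0.18417 − 0.17135)/0.00881 = 0.01282/0.00881 = 1.455.
p-value = P(Z < 1.455) ≈ 0.9271.

z = 1.455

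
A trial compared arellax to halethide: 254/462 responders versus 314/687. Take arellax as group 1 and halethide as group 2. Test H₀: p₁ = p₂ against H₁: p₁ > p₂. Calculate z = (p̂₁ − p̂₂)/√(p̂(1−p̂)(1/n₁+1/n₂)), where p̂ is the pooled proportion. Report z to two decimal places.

p̂₁ = 254/462 ≈ 0.5498, p̂₂ = 314/687 ≈ 0.4571.
Pooled p̂ = (254+314)/(462+687) = 568/1149 = 0.4943.
SE = √(p̂(1−p̂)(1/n₁+1/n₂)) = √(0.4943·0.5057·0.00362011) = √(0.000904911) = 0.0301.
z = (0.5498 − 0.4571)/0.0301 = 0.0927/0.0301 = 3.08.
p-value = P(Z > 3.082) ≈ 0.0010.

z = 3.08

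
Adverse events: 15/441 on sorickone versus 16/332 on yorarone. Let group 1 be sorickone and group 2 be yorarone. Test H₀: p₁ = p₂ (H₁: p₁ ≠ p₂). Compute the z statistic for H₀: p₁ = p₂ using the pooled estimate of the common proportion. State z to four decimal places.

p̂₁ = 15/441 = 0.034014, p̂₂ = 16/332 = 0.048193.
Pooled p̂ = (15+16)/(441+332) = 31/773 = 0.040103.
SE = √(0.0384952 × 0.00527962) = 0.014256.
z = (0.034014 − 0.048193)/0.014256 = -0.014179/0.014256 = -0.9946.

z = -0.9946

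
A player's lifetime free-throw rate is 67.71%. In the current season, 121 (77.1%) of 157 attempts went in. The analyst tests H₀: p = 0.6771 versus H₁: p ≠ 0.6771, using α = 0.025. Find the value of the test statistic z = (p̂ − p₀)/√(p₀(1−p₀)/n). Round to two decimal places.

p̂ = 121/157 = 0.7707.
SE = √(p₀(1−p₀)/n) = √(0.21864/157) = 0.0373.
z = (0.7707 − 0.6771)/0.0373 = 0.0936/0.0373 = 2.51.
p-value = 2·P(Z > 2.508) ≈ 0.0121. With α = 0.025, reject H₀.

z = 2.51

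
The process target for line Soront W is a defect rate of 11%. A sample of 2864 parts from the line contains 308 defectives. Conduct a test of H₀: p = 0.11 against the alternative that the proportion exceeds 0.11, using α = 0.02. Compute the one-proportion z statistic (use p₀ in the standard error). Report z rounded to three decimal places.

p̂ = 308/2864 ≈ 0.107542.
Standard error under H₀: √(0.11×0.89/2864) = 0.005847.
z = (0.107542 − 0.11)/0.005847 = -0.002458/0.005847 = -0.420.
p-value = P(Z > -0.420) ≈ 0.6629; since p > α = 0.02, fail to reject H₀.

z = -0.420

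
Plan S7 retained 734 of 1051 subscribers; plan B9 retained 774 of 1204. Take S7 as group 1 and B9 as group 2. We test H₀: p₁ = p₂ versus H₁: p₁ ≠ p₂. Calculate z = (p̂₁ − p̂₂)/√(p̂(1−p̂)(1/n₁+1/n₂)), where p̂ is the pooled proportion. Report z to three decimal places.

z = 2.795

p̂₁ = 734/1051 = 0.698382, p̂₂ = 774/1204 = 0.642857.
Pooled p̂ = (734+774)/(1051+1204) = 1508/2255 = 0.668736.
SE = √(0.221528 × 0.00178204) = 0.019869.
z = (0.698382 − 0.642857)/0.019869 = 0.055525/0.019869 = 2.795.
p-value = 2·P(Z > 2.795) ≈ 0.0052.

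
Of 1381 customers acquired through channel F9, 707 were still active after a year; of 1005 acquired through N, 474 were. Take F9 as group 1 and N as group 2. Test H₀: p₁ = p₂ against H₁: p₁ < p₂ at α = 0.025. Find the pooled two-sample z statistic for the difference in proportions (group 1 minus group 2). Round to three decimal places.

z = 1.944

p̂₁ = 707/1381 ≈ 0.511948, p̂₂ = 474/1005 ≈ 0.471642.
Pooled p̂ = (707+474)/(1381+1005) = 1181/2386 = 0.494971.
SE = √(p̂(1−p̂)(1/n₁+1/n₂)) = √(0.494971·0.505029·0.00171914) = √(0.000429741) = 0.020730.
z = (0.511948 − 0.471642)/0.020730 = 0.040306/0.020730 = 1.944.
p-value = P(Z < 1.944) ≈ 0.9741, so at α = 0.025 we fail to reject H₀.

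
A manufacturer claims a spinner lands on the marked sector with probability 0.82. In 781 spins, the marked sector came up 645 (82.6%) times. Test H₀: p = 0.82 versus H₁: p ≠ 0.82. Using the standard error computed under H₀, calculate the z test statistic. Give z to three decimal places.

p̂ = 645/781 = 0.825864.
SE = √(p₀(1−p₀)/n) = √(0.1476/781) = 0.013747.
z = (0.825864 − 0.82)/0.013747 = 0.005864/0.013747 = 0.427.

z = 0.427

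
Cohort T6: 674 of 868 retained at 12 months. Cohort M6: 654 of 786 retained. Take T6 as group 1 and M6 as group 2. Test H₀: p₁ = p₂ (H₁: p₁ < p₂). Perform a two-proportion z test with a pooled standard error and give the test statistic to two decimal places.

z = -2.84

p̂₁ = 674/868 ≈ 0.7765, p̂₂ = 654/786 ≈ 0.8321.
Pooled p̂ = (674+654)/(868+786) = 1328/1654 = 0.8029.
SE = √(p̂(1−p̂)(1/n₁+1/n₂)) = √(0.8029·0.1971·0.00242434) = √(0.000383652) = 0.0196.
z = (0.7765 − 0.8321)/0.0196 = -0.0556/0.0196 = -2.84.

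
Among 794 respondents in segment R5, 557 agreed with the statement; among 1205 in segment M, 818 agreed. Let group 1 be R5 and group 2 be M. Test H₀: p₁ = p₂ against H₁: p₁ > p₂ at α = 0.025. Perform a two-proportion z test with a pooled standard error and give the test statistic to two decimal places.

z = 1.07

p̂₁ = 557/794 = 0.7015, p̂₂ = 818/1205 = 0.6788.
Pooled p̂ = (557+818)/(794+1205) = 1375/1999 = 0.6878.
SE = √(0.214715 × 0.00208932) = 0.0212.
z = (0.7015 − 0.6788)/0.0212 = 0.0227/0.0212 = 1.07.
p-value = P(Z > 1.070) ≈ 0.1422, so at α = 0.025 we fail to reject H₀.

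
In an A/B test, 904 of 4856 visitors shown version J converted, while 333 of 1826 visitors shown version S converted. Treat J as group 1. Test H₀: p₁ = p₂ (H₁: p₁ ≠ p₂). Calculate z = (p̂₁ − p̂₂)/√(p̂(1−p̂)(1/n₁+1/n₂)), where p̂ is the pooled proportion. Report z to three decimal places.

p̂₁ = 904/4856 ≈ 0.18616, p̂₂ = 333/1826 ≈ 0.18237.
Pooled p̂ = (904+333)/(4856+1826) = 1237/6682 = 0.18512.
SE = √(p̂(1−p̂)(1/n₁+1/n₂)) = √(0.18512·0.81488·0.000753576) = √(0.000113679) = 0.01066.
z = (0.18616 − 0.18237)/0.01066 = 0.00379/0.01066 = 0.356.
p-value = 2·P(Z > 0.356) ≈ 0.7218.

z = 0.356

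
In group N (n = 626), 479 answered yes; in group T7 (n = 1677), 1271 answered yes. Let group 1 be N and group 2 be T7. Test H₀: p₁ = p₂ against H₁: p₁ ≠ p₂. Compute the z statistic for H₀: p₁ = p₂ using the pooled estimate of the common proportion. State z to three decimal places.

z = 0.364

p̂₁ = 479/626 = 0.76518, p̂₂ = 1271/1677 = 0.75790.
Pooled p̂ = (479+1271)/(626+1677) = 1750/2303 = 0.75988.
SE = √(0.182463 × 0.00219375) = 0.02001.
z = (0.76518 − 0.75790)/0.02001 = 0.00728/0.02001 = 0.364.
p-value = 2·P(Z > 0.364) ≈ 0.7162.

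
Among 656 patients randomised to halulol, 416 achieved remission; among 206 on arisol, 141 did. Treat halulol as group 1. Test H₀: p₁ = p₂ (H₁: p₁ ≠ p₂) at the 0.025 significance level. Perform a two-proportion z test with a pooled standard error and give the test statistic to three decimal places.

p̂₁ = 416/656 = 0.63415, p̂₂ = 141/206 = 0.68447.
Pooled p̂ = (416+141)/(656+206) = 557/862 = 0.64617.
SE = √(0.228634 × 0.00637876) = 0.03819.
z = (0.63415 − 0.68447)/0.03819 = -0.05032/0.03819 = -1.318.
Two-sided p-value ≈ 2·Φ(−1.318) = 0.1876; since p > α = 0.025, fail to reject H₀.

z = -1.318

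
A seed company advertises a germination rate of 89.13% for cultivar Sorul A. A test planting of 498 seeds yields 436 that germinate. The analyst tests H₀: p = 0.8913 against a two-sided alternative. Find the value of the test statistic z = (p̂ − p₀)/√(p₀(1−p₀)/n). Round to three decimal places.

z = -1.133

p̂ = 436/498 ≈ 0.87550.
Standard error under H₀: √(0.8913×0.1087/498) = 0.01395.
z = (0.87550 − 0.8913)/0.01395 = -0.01580/0.01395 = -1.133.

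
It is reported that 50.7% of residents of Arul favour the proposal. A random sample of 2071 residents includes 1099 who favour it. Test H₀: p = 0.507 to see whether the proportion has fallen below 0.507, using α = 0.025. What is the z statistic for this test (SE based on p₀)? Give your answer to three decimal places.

z = 2.154

p̂ = 1099/2071 ≈ 0.530662.
Standard error under H₀: √(0.507×0.493/2071) = 0.010986.
z = (0.530662 − 0.507)/0.010986 = 0.023662/0.010986 = 2.154.
p-value = P(Z < 2.154) ≈ 0.9844. With α = 0.025, fail to reject H₀.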